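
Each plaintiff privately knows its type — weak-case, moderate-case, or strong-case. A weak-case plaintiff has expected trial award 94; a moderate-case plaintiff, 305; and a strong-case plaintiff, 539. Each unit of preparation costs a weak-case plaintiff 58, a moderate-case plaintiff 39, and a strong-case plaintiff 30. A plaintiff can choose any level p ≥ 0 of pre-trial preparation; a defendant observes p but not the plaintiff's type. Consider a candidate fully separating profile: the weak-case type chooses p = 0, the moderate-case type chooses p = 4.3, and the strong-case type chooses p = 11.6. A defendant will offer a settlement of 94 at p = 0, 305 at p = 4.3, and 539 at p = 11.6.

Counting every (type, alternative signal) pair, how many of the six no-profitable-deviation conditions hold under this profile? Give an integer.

6

Moderate-case (own payoff 305 − 39×4.3 = 137.3): to p=0 gives 94 → no gain ✓; to p=11.6 gives 539 − 39×11.6 = 86.6 → no gain ✓.
Strong-case (own payoff 539 − 30×11.6 = 191): to p=0 gives 94 → no gain ✓; to p=4.3 gives 305 − 30×4.3 = 176 → no gain ✓.
Weak-case (own payoff 94): to p=4.3 gives 305 − 58×4.3 = 55.6 → no gain ✓; to p=11.6 gives 539 − 58×11.6 = -133.8 → no gain ✓.
6 of the 6 constraints hold; this profile is a separating equilibrium.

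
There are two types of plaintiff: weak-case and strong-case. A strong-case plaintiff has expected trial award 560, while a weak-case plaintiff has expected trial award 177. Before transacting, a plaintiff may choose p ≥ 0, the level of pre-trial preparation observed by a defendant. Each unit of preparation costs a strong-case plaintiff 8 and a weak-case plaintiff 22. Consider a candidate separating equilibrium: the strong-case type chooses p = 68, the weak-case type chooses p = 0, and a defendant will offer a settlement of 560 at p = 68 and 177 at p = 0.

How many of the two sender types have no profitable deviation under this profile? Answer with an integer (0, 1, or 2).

1

Weak-case type: stay at 0 → 177; mimic → 560 − 22 × 68 = -936. IC holds (177 ≥ -936).
Strong-case type: signal → 560 − 8 × 68 = 16; deviate to 0 → 177. IC fails (16 < 177).
1 of 2 constraints hold, so this profile is not an equilibrium.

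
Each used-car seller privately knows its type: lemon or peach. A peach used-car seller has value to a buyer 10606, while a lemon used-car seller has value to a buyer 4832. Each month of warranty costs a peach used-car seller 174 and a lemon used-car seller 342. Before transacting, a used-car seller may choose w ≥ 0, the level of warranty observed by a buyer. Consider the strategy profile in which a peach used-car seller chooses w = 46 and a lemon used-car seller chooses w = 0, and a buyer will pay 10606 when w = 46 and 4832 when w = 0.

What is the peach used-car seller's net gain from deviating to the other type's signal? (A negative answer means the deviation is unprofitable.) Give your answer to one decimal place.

Playing w = 46 the peach used-car seller receives 10606 − 174 × 46 = 2602.
Deviating to w = 0 yields 4832 instead.
Gain from deviating: 4832 − 2602 = 2230.0.
The gain is positive, so the peach type's incentive-compatibility constraint is violated — this profile is not a separating equilibrium.

2230.0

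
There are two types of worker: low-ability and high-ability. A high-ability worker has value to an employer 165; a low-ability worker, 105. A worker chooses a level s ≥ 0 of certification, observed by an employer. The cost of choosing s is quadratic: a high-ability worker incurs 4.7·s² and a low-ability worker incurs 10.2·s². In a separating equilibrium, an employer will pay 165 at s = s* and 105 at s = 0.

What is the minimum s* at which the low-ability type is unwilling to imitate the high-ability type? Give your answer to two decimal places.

The low-ability type at s = 0 receives 105; imitating at s* yields 165 − 10.2·s*².
Indifference: 105 = 165 − 10.2·s*², so s*² = (165 − 105) / 10.2 ≈ 5.8824.
s* = √5.8824 ≈ 2.43.

2.43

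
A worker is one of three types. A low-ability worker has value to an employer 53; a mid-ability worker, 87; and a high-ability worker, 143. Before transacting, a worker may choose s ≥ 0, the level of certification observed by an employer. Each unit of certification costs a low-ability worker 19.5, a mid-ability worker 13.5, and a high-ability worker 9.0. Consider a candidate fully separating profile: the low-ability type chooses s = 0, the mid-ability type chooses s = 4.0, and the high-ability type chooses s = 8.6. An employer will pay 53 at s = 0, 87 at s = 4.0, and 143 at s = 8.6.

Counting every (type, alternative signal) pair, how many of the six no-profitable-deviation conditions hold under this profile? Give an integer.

High-ability (own payoff 143 − 9.0×8.6 = 65.6): to s=0 gives 53 → no gain ✓; to s=4.0 gives 87 − 9.0×4.0 = 51 → no gain ✓.
Low-ability (own payoff 53): to s=4.0 gives 87 − 19.5×4.0 = 9 → no gain ✓; to s=8.6 gives 143 − 19.5×8.6 = -24.7 → no gain ✓.
Mid-ability (own payoff 87 − 13.5×4.0 = 33): to s=0 gives 53 → profitable ✗; to s=8.6 gives 143 − 13.5×8.6 = 26.9 → no gain ✓.
5 of the 6 constraints hold; not an equilibrium.

5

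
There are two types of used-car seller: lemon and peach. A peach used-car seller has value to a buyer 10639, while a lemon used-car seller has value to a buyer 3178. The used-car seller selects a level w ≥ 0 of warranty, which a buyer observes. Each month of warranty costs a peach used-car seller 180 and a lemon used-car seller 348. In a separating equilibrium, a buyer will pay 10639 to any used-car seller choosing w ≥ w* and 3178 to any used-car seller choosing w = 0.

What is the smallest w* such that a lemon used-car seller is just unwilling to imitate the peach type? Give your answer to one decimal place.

A lemon used-car seller choosing w = 0 receives 3178.
Imitating at w* instead would pay 10639 at cost 348·w*, netting 10639 − 348·w*.
Indifference: 3178 = 10639 − 348·w*, so w* = (10639 − 3178) / 348 ≈ 21.4.
This is the lemon type's binding incentive-compatibility constraint; any w ≥ 21.4 sustains separation on that side.

21.4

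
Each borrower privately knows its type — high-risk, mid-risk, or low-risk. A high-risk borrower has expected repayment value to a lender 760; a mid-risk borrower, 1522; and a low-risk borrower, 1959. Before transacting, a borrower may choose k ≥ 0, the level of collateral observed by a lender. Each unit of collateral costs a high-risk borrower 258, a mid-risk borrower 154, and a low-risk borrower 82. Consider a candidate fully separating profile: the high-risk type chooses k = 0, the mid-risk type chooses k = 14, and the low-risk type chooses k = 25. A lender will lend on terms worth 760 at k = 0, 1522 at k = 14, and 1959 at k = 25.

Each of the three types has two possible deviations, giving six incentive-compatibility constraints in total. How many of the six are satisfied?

Mid-risk (own payoff 1522 − 154×14 = -634): to k=0 gives 760 → profitable ✗; to k=25 gives 1959 − 154×25 = -1891 → no gain ✓.
High-risk (own payoff 760): to k=14 gives 1522 − 258×14 = -2090 → no gain ✓; to k=25 gives 1959 − 258×25 = -4491 → no gain ✓.
Low-risk (own payoff 1959 − 82×25 = -91): to k=0 gives 760 → profitable ✗; to k=14 gives 1522 − 82×14 = 374 → profitable ✗.
3 of the 6 constraints hold; not an equilibrium.

3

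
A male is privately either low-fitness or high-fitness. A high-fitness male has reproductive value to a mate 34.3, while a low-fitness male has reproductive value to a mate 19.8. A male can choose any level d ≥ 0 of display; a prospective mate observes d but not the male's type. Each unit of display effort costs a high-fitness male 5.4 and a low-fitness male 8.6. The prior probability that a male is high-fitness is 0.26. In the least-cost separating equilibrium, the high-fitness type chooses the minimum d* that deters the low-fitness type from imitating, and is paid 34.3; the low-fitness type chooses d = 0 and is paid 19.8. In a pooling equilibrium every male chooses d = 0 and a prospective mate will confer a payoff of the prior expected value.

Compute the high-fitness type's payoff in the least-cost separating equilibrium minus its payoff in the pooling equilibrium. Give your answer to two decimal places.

1.63

Least-cost separating signal: d* solves 19.8 = 34.3 − 8.6·d*, so d* = (34.3 − 19.8)/8.6 ≈ 1.6860.
High-fitness type's separating payoff: 34.3 − 5.4 × d* = 34.3 − 5.4 × (34.3 − 19.8)/8.6 = 34.3 − 78.3/8.6 ≈ 25.1953.
Pooling payoff: 0.26 × 34.3 + 0.74 × 19.8 = 23.57.
Difference: 25.1953 − 23.57 = 1.6253, i.e. 1.63 to two decimal places.
The high-fitness type prefers to separate.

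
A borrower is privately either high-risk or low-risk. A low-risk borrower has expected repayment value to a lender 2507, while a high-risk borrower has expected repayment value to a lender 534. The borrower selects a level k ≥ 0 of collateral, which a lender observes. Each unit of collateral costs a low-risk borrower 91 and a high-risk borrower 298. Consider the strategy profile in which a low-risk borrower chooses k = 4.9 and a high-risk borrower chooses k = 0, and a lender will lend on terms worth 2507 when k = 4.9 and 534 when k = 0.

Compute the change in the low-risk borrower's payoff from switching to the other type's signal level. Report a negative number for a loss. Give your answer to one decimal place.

Playing k = 4.9 the low-risk borrower receives 2507 − 91 × 4.9 = 2061.1.
Deviating to k = 0 yields 534 instead.
Gain from deviating: 534 − 2061.1 = -1527.1.
The gain is negative, so the low-risk type's incentive-compatibility constraint is satisfied.

-1527.1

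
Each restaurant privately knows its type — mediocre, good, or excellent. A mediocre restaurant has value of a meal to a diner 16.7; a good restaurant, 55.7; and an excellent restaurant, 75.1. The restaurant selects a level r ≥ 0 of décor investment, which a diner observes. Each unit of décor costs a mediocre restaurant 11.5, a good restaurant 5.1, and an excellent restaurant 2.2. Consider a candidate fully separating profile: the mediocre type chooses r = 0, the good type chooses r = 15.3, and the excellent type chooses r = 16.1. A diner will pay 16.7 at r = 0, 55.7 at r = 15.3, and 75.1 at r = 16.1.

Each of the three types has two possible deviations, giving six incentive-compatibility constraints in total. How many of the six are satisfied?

4

Mediocre (own payoff 16.7): to r=15.3 gives 55.7 − 11.5×15.3 = -120.25 → no gain ✓; to r=16.1 gives 75.1 − 11.5×16.1 = -110.05 → no gain ✓.
Excellent (own payoff 75.1 − 2.2×16.1 = 39.68): to r=0 gives 16.7 → no gain ✓; to r=15.3 gives 55.7 − 2.2×15.3 = 22.04 → no gain ✓.
Good (own payoff 55.7 − 5.1×15.3 = -22.33): to r=0 gives 16.7 → profitable ✗; to r=16.1 gives 75.1 − 5.1×16.1 = -7.01 → profitable ✗.
4 of the 6 constraints hold; not an equilibrium.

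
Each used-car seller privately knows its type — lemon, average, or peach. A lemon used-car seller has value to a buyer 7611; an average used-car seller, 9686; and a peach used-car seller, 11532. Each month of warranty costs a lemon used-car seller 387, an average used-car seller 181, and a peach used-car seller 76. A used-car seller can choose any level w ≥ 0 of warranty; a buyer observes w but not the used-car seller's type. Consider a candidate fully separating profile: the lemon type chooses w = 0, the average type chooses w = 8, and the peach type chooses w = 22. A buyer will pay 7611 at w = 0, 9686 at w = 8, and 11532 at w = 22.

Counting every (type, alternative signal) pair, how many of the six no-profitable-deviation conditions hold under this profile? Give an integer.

Lemon (own payoff 7611): to w=8 gives 9686 − 387×8 = 6590 → no gain ✓; to w=22 gives 11532 − 387×22 = 3018 → no gain ✓.
Average (own payoff 9686 − 181×8 = 8238): to w=0 gives 7611 → no gain ✓; to w=22 gives 11532 − 181×22 = 7550 → no gain ✓.
Peach (own payoff 11532 − 76×22 = 9860): to w=0 gives 7611 → no gain ✓; to w=8 gives 9686 − 76×8 = 9078 → no gain ✓.
6 of the 6 constraints hold; this profile is a separating equilibrium.

6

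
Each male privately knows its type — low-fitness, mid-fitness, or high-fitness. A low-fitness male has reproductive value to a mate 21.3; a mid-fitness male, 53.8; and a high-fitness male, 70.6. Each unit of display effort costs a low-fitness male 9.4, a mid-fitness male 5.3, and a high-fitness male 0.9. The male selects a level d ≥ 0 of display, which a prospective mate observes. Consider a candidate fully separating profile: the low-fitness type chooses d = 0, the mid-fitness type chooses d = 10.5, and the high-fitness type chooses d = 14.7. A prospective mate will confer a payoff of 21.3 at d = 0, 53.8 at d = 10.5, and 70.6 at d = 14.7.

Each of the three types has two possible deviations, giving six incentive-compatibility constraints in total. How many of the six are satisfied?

5

High-fitness (own payoff 70.6 − 0.9×14.7 = 57.37): to d=0 gives 21.3 → no gain ✓; to d=10.5 gives 53.8 − 0.9×10.5 = 44.35 → no gain ✓.
Mid-fitness (own payoff 53.8 − 5.3×10.5 = -1.85): to d=0 gives 21.3 → profitable ✗; to d=14.7 gives 70.6 − 5.3×14.7 = -7.31 → no gain ✓.
Low-fitness (own payoff 21.3): to d=10.5 gives 53.8 − 9.4×10.5 = -44.9 → no gain ✓; to d=14.7 gives 70.6 − 9.4×14.7 = -67.58 → no gain ✓.
5 of the 6 constraints hold; not an equilibrium.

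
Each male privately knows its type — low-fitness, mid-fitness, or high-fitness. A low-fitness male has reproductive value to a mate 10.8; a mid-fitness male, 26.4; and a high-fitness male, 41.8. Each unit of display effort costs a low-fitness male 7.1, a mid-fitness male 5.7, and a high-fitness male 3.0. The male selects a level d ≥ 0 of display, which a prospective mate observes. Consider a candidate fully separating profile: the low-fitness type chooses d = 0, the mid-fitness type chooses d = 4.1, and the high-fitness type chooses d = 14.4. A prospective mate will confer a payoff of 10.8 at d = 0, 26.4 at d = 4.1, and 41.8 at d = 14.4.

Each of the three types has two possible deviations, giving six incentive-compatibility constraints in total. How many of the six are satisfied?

3

Low-fitness (own payoff 10.8): to d=4.1 gives 26.4 − 7.1×4.1 = -2.71 → no gain ✓; to d=14.4 gives 41.8 − 7.1×14.4 = -60.44 → no gain ✓.
Mid-fitness (own payoff 26.4 − 5.7×4.1 = 3.03): to d=0 gives 10.8 → profitable ✗; to d=14.4 gives 41.8 − 5.7×14.4 = -40.28 → no gain ✓.
High-fitness (own payoff 41.8 − 3.0×14.4 = -1.4): to d=0 gives 10.8 → profitable ✗; to d=4.1 gives 26.4 − 3.0×4.1 = 14.1 → profitable ✗.
3 of the 6 constraints hold; not an equilibrium.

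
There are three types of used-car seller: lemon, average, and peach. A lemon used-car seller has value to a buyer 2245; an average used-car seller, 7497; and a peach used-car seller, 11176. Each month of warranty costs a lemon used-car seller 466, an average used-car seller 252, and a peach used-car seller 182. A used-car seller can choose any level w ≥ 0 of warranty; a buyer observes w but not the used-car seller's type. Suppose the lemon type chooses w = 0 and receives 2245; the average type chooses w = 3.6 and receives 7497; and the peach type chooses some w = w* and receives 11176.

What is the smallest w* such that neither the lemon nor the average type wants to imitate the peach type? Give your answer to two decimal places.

Lemon type (on-path payoff 2245) won't mimic when 2245 ≥ 11176 − 466·w*, i.e. w* ≥ 19.17.
Average type (on-path payoff 7497 − 252×3.6 = 6589.8) won't mimic when 6589.8 ≥ 11176 − 252·w*, i.e. w* ≥ 18.20.
Both must hold, so w* = max(19.17, 18.20) = 19.17. The lemon type's constraint binds.

19.17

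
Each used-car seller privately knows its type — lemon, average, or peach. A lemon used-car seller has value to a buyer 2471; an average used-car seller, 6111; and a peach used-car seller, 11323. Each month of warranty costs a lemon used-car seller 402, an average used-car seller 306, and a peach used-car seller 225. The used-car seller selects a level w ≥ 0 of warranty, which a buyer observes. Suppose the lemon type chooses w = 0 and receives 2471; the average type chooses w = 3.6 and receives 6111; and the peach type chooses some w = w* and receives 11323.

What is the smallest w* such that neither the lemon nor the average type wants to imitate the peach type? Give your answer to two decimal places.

Lemon type (on-path payoff 2471) won't mimic when 2471 ≥ 11323 − 402·w*, i.e. w* ≥ 22.02.
Average type (on-path payoff 6111 − 306×3.6 = 5009.4) won't mimic when 5009.4 ≥ 11323 − 306·w*, i.e. w* ≥ 20.63.
Both must hold, so w* = max(22.02, 20.63) = 22.02. The lemon type's constraint binds.

22.02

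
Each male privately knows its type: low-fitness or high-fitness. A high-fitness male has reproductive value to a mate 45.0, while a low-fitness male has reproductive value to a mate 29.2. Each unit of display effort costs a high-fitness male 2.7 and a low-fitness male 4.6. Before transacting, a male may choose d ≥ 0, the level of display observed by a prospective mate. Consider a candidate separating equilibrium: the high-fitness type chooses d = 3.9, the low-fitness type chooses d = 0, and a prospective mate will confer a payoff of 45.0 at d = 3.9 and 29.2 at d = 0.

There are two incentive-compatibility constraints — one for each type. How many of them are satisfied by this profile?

2

Low-fitness type: stay at 0 → 29.2; mimic → 45.0 − 4.6 × 3.9 = 27.06. IC holds (29.2 ≥ 27.06).
High-fitness type: signal → 45.0 − 2.7 × 3.9 = 34.47; deviate to 0 → 29.2. IC holds (34.47 ≥ 29.2).
2 of 2 constraints hold, so this is a separating equilibrium.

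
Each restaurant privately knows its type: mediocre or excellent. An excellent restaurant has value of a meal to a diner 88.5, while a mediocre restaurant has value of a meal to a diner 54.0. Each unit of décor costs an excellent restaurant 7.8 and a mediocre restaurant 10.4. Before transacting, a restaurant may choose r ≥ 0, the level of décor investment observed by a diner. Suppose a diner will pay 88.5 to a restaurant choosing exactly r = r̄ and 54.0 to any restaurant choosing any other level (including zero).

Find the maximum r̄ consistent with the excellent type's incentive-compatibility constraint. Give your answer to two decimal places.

4.42

Choosing r̄ yields the excellent type 88.5 − 7.8·r̄; choosing zero yields 54.0.
The excellent type is indifferent at 88.5 − 7.8·r̄ = 54.0, i.e. r̄ = (88.5 − 54.0) / 7.8 ≈ 4.42.
For any r̄ above 4.42 the excellent type would rather pool at zero, so separation collapses.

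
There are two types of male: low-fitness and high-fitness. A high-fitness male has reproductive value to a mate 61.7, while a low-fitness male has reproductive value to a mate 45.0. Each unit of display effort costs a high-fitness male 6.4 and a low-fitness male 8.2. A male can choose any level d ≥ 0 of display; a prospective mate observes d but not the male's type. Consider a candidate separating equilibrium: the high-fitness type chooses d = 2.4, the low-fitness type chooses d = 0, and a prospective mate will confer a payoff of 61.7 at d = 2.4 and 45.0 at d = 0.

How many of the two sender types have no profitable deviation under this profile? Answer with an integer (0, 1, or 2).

High-fitness type: signal → 61.7 − 6.4 × 2.4 = 46.34; deviate to 0 → 45.0. IC holds (46.34 ≥ 45.0).
Low-fitness type: stay at 0 → 45.0; mimic → 61.7 − 8.2 × 2.4 = 42.02. IC holds (45.0 ≥ 42.02).
2 of 2 constraints hold, so this is a separating equilibrium.

2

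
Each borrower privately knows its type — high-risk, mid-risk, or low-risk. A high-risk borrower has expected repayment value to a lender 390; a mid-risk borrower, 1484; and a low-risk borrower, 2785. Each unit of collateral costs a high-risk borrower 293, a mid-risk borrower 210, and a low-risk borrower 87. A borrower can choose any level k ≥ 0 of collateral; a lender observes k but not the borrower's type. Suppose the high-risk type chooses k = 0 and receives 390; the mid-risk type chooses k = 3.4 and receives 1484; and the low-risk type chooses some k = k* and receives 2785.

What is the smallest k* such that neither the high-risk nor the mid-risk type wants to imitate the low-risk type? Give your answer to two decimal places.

9.60

High-risk type (on-path payoff 390) won't mimic when 390 ≥ 2785 − 293·k*, i.e. k* ≥ 8.17.
Mid-risk type (on-path payoff 1484 − 210×3.4 = 770) won't mimic when 770 ≥ 2785 − 210·k*, i.e. k* ≥ 9.60.
Both must hold, so k* = max(8.17, 9.60) = 9.60. The mid-risk type's constraint binds.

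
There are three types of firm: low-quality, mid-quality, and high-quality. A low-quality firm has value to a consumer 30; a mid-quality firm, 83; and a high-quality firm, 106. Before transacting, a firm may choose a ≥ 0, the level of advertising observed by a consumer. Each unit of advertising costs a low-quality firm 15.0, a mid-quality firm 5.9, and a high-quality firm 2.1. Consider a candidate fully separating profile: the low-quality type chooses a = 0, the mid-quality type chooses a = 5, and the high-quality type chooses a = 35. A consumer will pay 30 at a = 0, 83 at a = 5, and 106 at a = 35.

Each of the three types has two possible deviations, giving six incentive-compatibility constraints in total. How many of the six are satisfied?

Low-quality (own payoff 30): to a=5 gives 83 − 15.0×5 = 8 → no gain ✓; to a=35 gives 106 − 15.0×35 = -419 → no gain ✓.
High-quality (own payoff 106 − 2.1×35 = 32.5): to a=0 gives 30 → no gain ✓; to a=5 gives 83 − 2.1×5 = 72.5 → profitable ✗.
Mid-quality (own payoff 83 − 5.9×5 = 53.5): to a=0 gives 30 → no gain ✓; to a=35 gives 106 − 5.9×35 = -100.5 → no gain ✓.
5 of the 6 constraints hold; not an equilibrium.

5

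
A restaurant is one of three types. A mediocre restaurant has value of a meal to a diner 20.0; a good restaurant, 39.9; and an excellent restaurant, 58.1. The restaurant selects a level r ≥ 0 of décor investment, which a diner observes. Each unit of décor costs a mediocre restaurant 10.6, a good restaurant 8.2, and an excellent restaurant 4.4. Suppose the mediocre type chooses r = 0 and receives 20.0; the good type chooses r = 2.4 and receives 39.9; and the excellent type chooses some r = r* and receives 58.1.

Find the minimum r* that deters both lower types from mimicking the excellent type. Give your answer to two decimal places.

Mediocre type (on-path payoff 20.0) won't mimic when 20.0 ≥ 58.1 − 10.6·r*, i.e. r* ≥ 3.59.
Good type (on-path payoff 39.9 − 8.2×2.4 = 20.22) won't mimic when 20.22 ≥ 58.1 − 8.2·r*, i.e. r* ≥ 4.62.
Both must hold, so r* = max(3.59, 4.62) = 4.62. The good type's constraint binds.

4.62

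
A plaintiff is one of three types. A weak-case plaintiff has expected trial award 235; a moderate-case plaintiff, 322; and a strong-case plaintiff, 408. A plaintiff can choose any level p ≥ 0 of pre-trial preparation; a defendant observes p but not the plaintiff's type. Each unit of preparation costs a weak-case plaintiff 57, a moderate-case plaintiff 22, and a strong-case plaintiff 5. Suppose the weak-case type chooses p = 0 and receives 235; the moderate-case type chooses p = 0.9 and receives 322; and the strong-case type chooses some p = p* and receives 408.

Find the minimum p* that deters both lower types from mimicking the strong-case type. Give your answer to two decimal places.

Weak-case type (on-path payoff 235) won't mimic when 235 ≥ 408 − 57·p*, i.e. p* ≥ 3.04.
Moderate-case type (on-path payoff 322 − 22×0.9 = 302.2) won't mimic when 302.2 ≥ 408 − 22·p*, i.e. p* ≥ 4.81.
Both must hold, so p* = max(3.04, 4.81) = 4.81. The moderate-case type's constraint binds.

4.81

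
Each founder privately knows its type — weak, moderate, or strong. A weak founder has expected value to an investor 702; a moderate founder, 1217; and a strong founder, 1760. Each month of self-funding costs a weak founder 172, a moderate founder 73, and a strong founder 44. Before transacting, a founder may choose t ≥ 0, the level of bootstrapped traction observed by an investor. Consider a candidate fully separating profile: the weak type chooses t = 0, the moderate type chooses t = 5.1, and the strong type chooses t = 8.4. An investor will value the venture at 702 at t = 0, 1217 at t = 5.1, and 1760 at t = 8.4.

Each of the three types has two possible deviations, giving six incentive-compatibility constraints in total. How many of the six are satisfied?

5

Weak (own payoff 702): to t=5.1 gives 1217 − 172×5.1 = 339.8 → no gain ✓; to t=8.4 gives 1760 − 172×8.4 = 315.2 → no gain ✓.
Strong (own payoff 1760 − 44×8.4 = 1390.4): to t=0 gives 702 → no gain ✓; to t=5.1 gives 1217 − 44×5.1 = 992.6 → no gain ✓.
Moderate (own payoff 1217 − 73×5.1 = 844.7): to t=0 gives 702 → no gain ✓; to t=8.4 gives 1760 − 73×8.4 = 1146.8 → profitable ✗.
5 of the 6 constraints hold; not an equilibrium.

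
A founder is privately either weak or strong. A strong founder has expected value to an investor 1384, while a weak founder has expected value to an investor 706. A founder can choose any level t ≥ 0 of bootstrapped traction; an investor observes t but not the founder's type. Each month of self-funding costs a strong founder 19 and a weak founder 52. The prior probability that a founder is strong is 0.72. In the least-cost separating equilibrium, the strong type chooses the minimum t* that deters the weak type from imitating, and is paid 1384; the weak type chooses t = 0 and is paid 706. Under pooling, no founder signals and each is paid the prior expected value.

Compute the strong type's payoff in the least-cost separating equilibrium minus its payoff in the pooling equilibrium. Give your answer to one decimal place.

Least-cost separating signal: t* solves 706 = 1384 − 52·t*, so t* = (1384 − 706)/52 ≈ 13.0385.
Strong type's separating payoff: 1384 − 19 × t* = 1384 − 19 × (1384 − 706)/52 = 1384 − 12882/52 ≈ 1136.269.
Pooling payoff: 0.72 × 1384 + 0.28 × 706 = 1194.16.
Difference: 1136.269 − 1194.16 = -57.891, i.e. -57.9 to one decimal place.
The strong type would prefer the pooling outcome.

-57.9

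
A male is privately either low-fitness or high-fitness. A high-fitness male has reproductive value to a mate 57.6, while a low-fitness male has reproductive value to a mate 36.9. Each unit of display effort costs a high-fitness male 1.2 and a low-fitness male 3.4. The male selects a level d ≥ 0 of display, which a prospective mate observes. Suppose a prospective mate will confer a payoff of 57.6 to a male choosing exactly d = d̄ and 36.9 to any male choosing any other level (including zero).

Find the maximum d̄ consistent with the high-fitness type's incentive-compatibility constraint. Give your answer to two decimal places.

17.25

Choosing d̄ yields the high-fitness type 57.6 − 1.2·d̄; choosing zero yields 36.9.
The high-fitness type is indifferent at 57.6 − 1.2·d̄ = 36.9, i.e. d̄ = (57.6 − 36.9) / 1.2 = 17.25.
For any d̄ above 17.25 the high-fitness type would rather pool at zero, so separation collapses.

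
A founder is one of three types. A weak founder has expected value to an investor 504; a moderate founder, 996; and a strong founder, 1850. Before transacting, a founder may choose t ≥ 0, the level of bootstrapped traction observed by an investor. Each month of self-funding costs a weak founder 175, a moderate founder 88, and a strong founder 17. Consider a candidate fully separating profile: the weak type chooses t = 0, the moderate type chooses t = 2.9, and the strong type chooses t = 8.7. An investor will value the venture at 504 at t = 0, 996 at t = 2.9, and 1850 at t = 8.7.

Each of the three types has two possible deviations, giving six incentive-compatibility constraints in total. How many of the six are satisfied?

5

Strong (own payoff 1850 − 17×8.7 = 1702.1): to t=0 gives 504 → no gain ✓; to t=2.9 gives 996 − 17×2.9 = 946.7 → no gain ✓.
Moderate (own payoff 996 − 88×2.9 = 740.8): to t=0 gives 504 → no gain ✓; to t=8.7 gives 1850 − 88×8.7 = 1084.4 → profitable ✗.
Weak (own payoff 504): to t=2.9 gives 996 − 175×2.9 = 488.5 → no gain ✓; to t=8.7 gives 1850 − 175×8.7 = 327.5 → no gain ✓.
5 of the 6 constraints hold; not an equilibrium.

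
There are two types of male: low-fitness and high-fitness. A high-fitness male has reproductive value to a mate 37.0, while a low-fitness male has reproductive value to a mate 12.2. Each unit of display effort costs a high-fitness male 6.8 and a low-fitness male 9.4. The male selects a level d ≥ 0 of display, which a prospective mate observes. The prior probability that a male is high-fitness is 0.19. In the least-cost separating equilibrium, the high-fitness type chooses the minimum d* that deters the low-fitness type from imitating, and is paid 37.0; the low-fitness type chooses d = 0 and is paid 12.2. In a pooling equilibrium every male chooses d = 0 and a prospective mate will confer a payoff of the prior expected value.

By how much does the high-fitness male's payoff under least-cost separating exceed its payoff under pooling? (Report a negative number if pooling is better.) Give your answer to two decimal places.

Least-cost separating signal: d* solves 12.2 = 37.0 − 9.4·d*, so d* = (37.0 − 12.2)/9.4 ≈ 2.6383.
High-fitness type's separating payoff: 37.0 − 6.8 × d* = 37.0 − 6.8 × (37.0 − 12.2)/9.4 = 37.0 − 168.64/9.4 ≈ 19.0596.
Pooling payoff: 0.19 × 37.0 + 0.81 × 12.2 = 16.912.
Difference: 19.0596 − 16.912 = 2.1476, i.e. 2.15 to two decimal places.
The high-fitness type prefers to separate.

2.15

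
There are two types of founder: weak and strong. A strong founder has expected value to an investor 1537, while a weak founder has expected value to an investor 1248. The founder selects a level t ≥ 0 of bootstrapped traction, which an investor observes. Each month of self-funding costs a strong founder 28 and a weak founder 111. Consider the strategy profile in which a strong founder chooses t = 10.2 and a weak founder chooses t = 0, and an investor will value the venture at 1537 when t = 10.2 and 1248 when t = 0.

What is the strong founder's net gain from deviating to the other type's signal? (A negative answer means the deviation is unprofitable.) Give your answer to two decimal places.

Playing t = 10.2 the strong founder receives 1537 − 28 × 10.2 = 1251.4.
Deviating to t = 0 yields 1248 instead.
Gain from deviating: 1248 − 1251.4 = -3.40.
The gain is negative, so the strong type's incentive-compatibility constraint is satisfied.

-3.40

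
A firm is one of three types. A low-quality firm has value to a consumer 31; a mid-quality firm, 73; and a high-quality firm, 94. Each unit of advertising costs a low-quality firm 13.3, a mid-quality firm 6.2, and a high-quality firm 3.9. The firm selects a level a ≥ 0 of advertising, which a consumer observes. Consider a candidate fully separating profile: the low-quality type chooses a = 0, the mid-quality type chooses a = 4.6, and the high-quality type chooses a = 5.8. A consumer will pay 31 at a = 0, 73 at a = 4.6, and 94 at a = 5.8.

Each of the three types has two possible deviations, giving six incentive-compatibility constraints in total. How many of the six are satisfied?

Mid-quality (own payoff 73 − 6.2×4.6 = 44.48): to a=0 gives 31 → no gain ✓; to a=5.8 gives 94 − 6.2×5.8 = 58.04 → profitable ✗.
Low-quality (own payoff 31): to a=4.6 gives 73 − 13.3×4.6 = 11.82 → no gain ✓; to a=5.8 gives 94 − 13.3×5.8 = 16.86 → no gain ✓.
High-quality (own payoff 94 − 3.9×5.8 = 71.38): to a=0 gives 31 → no gain ✓; to a=4.6 gives 73 − 3.9×4.6 = 55.06 → no gain ✓.
5 of the 6 constraints hold; not an equilibrium.

5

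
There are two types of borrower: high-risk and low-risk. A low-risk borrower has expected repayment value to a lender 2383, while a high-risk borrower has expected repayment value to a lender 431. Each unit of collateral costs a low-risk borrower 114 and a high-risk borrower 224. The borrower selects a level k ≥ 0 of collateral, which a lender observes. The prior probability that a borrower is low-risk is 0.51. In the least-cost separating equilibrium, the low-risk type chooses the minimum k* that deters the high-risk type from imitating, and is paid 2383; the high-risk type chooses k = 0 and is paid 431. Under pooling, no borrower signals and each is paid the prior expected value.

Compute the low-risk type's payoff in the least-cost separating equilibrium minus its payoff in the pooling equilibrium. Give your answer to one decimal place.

-36.9

Least-cost separating signal: k* solves 431 = 2383 − 224·k*, so k* = (2383 − 431)/224 ≈ 8.7143.
Low-risk type's separating payoff: 2383 − 114 × k* = 2383 − 114 × (2383 − 431)/224 = 2383 − 222528/224 ≈ 1389.571.
Pooling payoff: 0.51 × 2383 + 0.49 × 431 = 1426.52.
Difference: 1389.571 − 1426.52 = -36.949, i.e. -36.9 to one decimal place.
The low-risk type would prefer the pooling outcome.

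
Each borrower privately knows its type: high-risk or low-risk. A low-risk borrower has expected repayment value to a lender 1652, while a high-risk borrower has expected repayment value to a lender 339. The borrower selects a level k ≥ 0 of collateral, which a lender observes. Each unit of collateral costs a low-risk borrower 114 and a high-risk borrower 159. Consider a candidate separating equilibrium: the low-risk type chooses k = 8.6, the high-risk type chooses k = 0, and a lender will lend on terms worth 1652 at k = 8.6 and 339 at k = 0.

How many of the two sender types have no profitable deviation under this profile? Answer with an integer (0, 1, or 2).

High-risk type: stay at 0 → 339; mimic → 1652 − 159 × 8.6 = 284.6. IC holds (339 ≥ 284.6).
Low-risk type: signal → 1652 − 114 × 8.6 = 671.6; deviate to 0 → 339. IC holds (671.6 ≥ 339).
2 of 2 constraints hold, so this is a separating equilibrium.

2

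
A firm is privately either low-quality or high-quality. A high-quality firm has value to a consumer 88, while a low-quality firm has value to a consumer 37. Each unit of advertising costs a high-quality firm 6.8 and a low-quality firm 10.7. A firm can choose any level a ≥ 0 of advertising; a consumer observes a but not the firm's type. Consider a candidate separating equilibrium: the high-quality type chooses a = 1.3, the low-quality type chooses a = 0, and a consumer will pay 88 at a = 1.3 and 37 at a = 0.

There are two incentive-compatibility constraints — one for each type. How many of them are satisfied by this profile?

1

High-quality type: signal → 88 − 6.8 × 1.3 = 79.16; deviate to 0 → 37. IC holds (79.16 ≥ 37).
Low-quality type: stay at 0 → 37; mimic → 88 − 10.7 × 1.3 = 74.09. IC fails (37 < 74.09).
1 of 2 constraints hold, so this profile is not an equilibrium.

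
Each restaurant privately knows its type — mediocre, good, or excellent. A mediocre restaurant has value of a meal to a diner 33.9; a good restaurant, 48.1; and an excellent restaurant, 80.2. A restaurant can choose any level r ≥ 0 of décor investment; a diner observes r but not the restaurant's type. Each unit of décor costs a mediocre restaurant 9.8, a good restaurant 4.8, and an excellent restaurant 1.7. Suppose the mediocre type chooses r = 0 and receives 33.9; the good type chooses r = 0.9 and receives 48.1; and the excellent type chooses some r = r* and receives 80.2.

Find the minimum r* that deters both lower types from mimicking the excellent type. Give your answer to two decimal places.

7.59

Good type (on-path payoff 48.1 − 4.8×0.9 = 43.78) won't mimic when 43.78 ≥ 80.2 − 4.8·r*, i.e. r* ≥ 7.59.
Mediocre type (on-path payoff 33.9) won't mimic when 33.9 ≥ 80.2 − 9.8·r*, i.e. r* ≥ 4.72.
Both must hold, so r* = max(4.72, 7.59) = 7.59. The good type's constraint binds.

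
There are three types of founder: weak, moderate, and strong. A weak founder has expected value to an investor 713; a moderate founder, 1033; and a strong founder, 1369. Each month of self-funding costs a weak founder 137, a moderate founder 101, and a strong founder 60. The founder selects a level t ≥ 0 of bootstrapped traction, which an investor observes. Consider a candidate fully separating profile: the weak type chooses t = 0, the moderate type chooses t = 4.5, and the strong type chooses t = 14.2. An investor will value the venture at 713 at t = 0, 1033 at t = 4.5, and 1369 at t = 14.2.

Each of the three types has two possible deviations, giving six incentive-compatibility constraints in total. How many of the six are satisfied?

Moderate (own payoff 1033 − 101×4.5 = 578.5): to t=0 gives 713 → profitable ✗; to t=14.2 gives 1369 − 101×14.2 = -65.2 → no gain ✓.
Strong (own payoff 1369 − 60×14.2 = 517): to t=0 gives 713 → profitable ✗; to t=4.5 gives 1033 − 60×4.5 = 763 → profitable ✗.
Weak (own payoff 713): to t=4.5 gives 1033 − 137×4.5 = 416.5 → no gain ✓; to t=14.2 gives 1369 − 137×14.2 = -576.4 → no gain ✓.
3 of the 6 constraints hold; not an equilibrium.

3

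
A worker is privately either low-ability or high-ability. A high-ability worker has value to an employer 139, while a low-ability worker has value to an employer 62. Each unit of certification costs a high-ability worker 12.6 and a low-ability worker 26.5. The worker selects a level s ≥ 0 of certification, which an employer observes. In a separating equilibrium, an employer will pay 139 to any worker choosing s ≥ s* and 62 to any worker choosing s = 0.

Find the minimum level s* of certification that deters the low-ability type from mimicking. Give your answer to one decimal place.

A low-ability worker choosing s = 0 receives 62.
Imitating at s* instead would pay 139 at cost 26.5·s*, netting 139 − 26.5·s*.
Indifference: 62 = 139 − 26.5·s*, so s* = (139 − 62) / 26.5 ≈ 2.9.
This is the low-ability type's binding incentive-compatibility constraint; any s ≥ 2.9 sustains separation on that side.

2.9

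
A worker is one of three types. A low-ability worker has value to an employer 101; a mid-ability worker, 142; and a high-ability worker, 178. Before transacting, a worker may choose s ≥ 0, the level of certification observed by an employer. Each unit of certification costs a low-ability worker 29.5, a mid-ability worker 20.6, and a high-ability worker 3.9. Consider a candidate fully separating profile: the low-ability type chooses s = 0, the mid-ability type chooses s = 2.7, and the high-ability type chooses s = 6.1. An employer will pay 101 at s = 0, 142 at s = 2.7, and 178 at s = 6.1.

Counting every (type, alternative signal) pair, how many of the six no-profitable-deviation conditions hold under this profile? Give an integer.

Mid-ability (own payoff 142 − 20.6×2.7 = 86.38): to s=0 gives 101 → profitable ✗; to s=6.1 gives 178 − 20.6×6.1 = 52.34 → no gain ✓.
High-ability (own payoff 178 − 3.9×6.1 = 154.21): to s=0 gives 101 → no gain ✓; to s=2.7 gives 142 − 3.9×2.7 = 131.47 → no gain ✓.
Low-ability (own payoff 101): to s=2.7 gives 142 − 29.5×2.7 = 62.35 → no gain ✓; to s=6.1 gives 178 − 29.5×6.1 = -1.95 → no gain ✓.
5 of the 6 constraints hold; not an equilibrium.

5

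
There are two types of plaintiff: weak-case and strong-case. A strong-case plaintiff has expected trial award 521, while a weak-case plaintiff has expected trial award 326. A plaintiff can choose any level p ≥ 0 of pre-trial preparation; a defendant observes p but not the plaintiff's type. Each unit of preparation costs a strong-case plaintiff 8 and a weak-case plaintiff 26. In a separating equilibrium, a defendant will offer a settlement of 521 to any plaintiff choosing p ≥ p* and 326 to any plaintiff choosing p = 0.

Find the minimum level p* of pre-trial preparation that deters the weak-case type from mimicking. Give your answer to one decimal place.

A weak-case plaintiff choosing p = 0 receives 326.
Imitating at p* instead would pay 521 at cost 26·p*, netting 521 − 26·p*.
Indifference: 326 = 521 − 26·p*, so p* = (521 − 326) / 26 = 7.5.
This is the weak-case type's binding incentive-compatibility constraint; any p ≥ 7.5 sustains separation on that side.

7.5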